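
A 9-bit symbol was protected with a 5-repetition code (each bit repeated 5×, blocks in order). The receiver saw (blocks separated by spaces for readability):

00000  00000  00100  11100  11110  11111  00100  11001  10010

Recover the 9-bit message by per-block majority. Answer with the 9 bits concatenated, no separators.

Block 1 (00000): 0 ones → 0
Block 2 (00000): 0 ones → 0
Block 3 (00100): 1 one → 0
Block 4 (11100): 3 ones → 1
Block 5 (11110): 4 ones → 1
Block 6 (11111): 5 ones → 1
Block 7 (00100): 1 one → 0
Block 8 (11001): 3 ones → 1
Block 9 (10010): 2 ones → 0

000111010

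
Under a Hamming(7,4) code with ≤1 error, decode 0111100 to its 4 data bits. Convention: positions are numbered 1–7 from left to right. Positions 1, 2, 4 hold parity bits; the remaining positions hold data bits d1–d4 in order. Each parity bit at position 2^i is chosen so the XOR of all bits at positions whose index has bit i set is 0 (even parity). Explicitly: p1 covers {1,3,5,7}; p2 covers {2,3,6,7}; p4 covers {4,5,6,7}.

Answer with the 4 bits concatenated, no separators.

s1 (pos 1,3,5,7): 0⊕1⊕1⊕0 = 0
s2 (pos 2,3,6,7): 1⊕1⊕0⊕0 = 0
s4 (pos 4,5,6,7): 1⊕1⊕0⊕0 = 0
Syndrome s4…s1 = 000 → no error.
Read data bits from positions 3,5,6,7: 1100

1100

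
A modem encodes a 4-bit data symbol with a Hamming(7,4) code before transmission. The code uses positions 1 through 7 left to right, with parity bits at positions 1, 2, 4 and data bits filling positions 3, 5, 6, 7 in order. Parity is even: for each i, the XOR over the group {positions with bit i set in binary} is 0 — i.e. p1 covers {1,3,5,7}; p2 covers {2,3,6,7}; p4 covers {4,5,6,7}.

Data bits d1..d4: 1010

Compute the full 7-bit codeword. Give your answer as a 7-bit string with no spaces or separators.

Place data at non-parity positions: p1 p2 1 p4 0 1 0
p1 (pos 1,3,5,7): XOR of data positions = 1⊕0⊕0 = 1
p2 (pos 2,3,6,7): XOR of data positions = 1⊕1⊕0 = 0
p4 (pos 4,5,6,7): XOR of data positions = 0⊕1⊕0 = 1
Codeword: 1011010

1011010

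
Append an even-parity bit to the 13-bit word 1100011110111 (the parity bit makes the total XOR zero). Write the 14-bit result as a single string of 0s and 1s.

11000111101111

XOR of the 13 data bits: 1⊕1⊕0⊕0⊕0⊕1⊕1⊕1⊕1⊕0⊕1⊕1⊕1 = 1
Parity bit = 1 (so all 14 bits XOR to 0).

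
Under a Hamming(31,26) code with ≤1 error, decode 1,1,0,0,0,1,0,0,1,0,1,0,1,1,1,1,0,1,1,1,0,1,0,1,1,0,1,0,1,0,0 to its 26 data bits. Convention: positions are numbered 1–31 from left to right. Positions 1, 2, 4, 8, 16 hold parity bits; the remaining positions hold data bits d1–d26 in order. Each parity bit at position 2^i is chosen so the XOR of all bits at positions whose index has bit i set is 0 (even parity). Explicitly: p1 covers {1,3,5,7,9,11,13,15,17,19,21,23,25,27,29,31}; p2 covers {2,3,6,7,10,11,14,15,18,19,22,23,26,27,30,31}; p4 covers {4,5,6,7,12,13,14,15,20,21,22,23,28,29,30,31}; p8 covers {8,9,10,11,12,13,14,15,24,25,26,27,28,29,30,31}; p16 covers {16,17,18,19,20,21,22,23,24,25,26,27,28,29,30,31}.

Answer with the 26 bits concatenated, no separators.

00101010111011101011010101

s1 (pos 1,3,5,7,9,11,13,15,17,19,21,23,25,27,29,31): 1⊕0⊕0⊕0⊕1⊕1⊕1⊕1⊕0⊕1⊕0⊕0⊕1⊕1⊕1⊕0 = 1
s2 (pos 2,3,6,7,10,11,14,15,18,19,22,23,26,27,30,31): 1⊕0⊕1⊕0⊕0⊕1⊕1⊕1⊕1⊕1⊕1⊕0⊕0⊕1⊕0⊕0 = 1
s4 (pos 4,5,6,7,12,13,14,15,20,21,22,23,28,29,30,31): 0⊕0⊕1⊕0⊕0⊕1⊕1⊕1⊕1⊕0⊕1⊕0⊕0⊕1⊕0⊕0 = 1
s8 (pos 8,9,10,11,12,13,14,15,24,25,26,27,28,29,30,31): 0⊕1⊕0⊕1⊕0⊕1⊕1⊕1⊕1⊕1⊕0⊕1⊕0⊕1⊕0⊕0 = 1
s16 (pos 16,17,18,19,20,21,22,23,24,25,26,27,28,29,30,31): 1⊕0⊕1⊕1⊕1⊕0⊕1⊕0⊕1⊕1⊕0⊕1⊕0⊕1⊕0⊕0 = 1
Syndrome s16…s1 = 11111 → error at position 31.
Flip position 31: 1100010010101111011101011010100 → 1100010010101111011101011010101
Read data bits from positions 3,5,6,7,9,10,11,12,13,14,15,17,18,19,20,21,22,23,24,25,26,27,28,29,30,31: 00101010111011101011010101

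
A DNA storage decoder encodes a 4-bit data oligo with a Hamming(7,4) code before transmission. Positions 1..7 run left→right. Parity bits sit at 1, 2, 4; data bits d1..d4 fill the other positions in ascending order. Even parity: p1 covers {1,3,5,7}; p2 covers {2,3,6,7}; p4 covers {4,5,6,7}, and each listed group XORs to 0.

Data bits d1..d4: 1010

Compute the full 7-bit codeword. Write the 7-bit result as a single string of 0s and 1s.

1011010

Place data at non-parity positions: p1 p2 1 p4 0 1 0
p1 (pos 1,3,5,7): XOR of data positions = 1⊕0⊕0 = 1
p2 (pos 2,3,6,7): XOR of data positions = 1⊕1⊕0 = 0
p4 (pos 4,5,6,7): XOR of data positions = 0⊕1⊕0 = 1
Codeword: 1011010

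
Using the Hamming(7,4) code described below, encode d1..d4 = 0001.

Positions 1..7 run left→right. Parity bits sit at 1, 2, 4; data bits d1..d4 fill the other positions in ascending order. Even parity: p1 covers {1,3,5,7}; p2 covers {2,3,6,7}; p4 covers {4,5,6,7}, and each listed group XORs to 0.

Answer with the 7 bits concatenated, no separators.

Place data at non-parity positions: p1 p2 0 p4 0 0 1
p1 (pos 1,3,5,7): XOR of data positions = 0⊕0⊕1 = 1
p2 (pos 2,3,6,7): XOR of data positions = 0⊕0⊕1 = 1
p4 (pos 4,5,6,7): XOR of data positions = 0⊕0⊕1 = 1
Codeword: 1101001

1101001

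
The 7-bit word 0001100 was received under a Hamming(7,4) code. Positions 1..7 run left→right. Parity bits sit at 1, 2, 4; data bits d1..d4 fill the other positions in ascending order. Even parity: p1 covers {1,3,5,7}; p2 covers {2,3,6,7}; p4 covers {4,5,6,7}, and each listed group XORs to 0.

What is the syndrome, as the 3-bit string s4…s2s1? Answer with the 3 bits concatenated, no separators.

s1 (pos 1,3,5,7): 0⊕0⊕1⊕0 = 1
s2 (pos 2,3,6,7): 0⊕0⊕0⊕0 = 0
s4 (pos 4,5,6,7): 1⊕1⊕0⊕0 = 0
Syndrome s4…s1 = 001 → error at position 1.

001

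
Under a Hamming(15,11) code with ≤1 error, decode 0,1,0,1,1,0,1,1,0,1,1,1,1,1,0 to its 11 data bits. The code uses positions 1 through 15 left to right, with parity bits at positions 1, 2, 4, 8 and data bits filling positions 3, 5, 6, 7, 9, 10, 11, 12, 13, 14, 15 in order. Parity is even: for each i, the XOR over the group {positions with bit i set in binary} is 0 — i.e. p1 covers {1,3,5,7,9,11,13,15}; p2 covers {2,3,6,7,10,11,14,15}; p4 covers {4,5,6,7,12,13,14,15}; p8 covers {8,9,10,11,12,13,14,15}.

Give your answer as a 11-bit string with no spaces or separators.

s1 (pos 1,3,5,7,9,11,13,15): 0⊕0⊕1⊕1⊕0⊕1⊕1⊕0 = 0
s2 (pos 2,3,6,7,10,11,14,15): 1⊕0⊕0⊕1⊕1⊕1⊕1⊕0 = 1
s4 (pos 4,5,6,7,12,13,14,15): 1⊕1⊕0⊕1⊕1⊕1⊕1⊕0 = 0
s8 (pos 8,9,10,11,12,13,14,15): 1⊕0⊕1⊕1⊕1⊕1⊕1⊕0 = 0
Syndrome s8…s1 = 0010 → error at position 2.
Flip position 2: 010110110111110 → 000110110111110
Read data bits from positions 3,5,6,7,9,10,11,12,13,14,15: 01010111110

01010111110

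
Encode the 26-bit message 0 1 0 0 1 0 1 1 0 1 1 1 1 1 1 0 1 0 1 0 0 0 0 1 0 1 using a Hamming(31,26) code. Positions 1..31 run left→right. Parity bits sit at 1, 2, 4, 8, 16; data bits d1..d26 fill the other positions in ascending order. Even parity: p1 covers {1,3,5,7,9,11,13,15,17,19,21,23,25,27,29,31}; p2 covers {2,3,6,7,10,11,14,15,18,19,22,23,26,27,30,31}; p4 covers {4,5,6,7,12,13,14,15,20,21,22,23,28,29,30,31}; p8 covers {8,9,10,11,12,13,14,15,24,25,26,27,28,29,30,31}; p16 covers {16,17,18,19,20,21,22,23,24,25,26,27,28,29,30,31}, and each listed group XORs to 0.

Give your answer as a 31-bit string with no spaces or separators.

0100100010110110111101010000101

Place data at non-parity positions: p1 p2 0 p4 1 0 0 p8 1 0 1 1 0 1 1 p16 1 1 1 1 0 1 0 1 0 0 0 0 1 0 1
p1 (pos 1,3,5,7,9,11,13,15,17,19,21,23,25,27,29,31): XOR of data positions = 0⊕1⊕0⊕1⊕1⊕0⊕1⊕1⊕1⊕0⊕0⊕0⊕0⊕1⊕1 = 0
p2 (pos 2,3,6,7,10,11,14,15,18,19,22,23,26,27,30,31): XOR of data positions = 0⊕0⊕0⊕0⊕1⊕1⊕1⊕1⊕1⊕1⊕0⊕0⊕0⊕0⊕1 = 1
p4 (pos 4,5,6,7,12,13,14,15,20,21,22,23,28,29,30,31): XOR of data positions = 1⊕0⊕0⊕1⊕0⊕1⊕1⊕1⊕0⊕1⊕0⊕0⊕1⊕0⊕1 = 0
p8 (pos 8,9,10,11,12,13,14,15,24,25,26,27,28,29,30,31): XOR of data positions = 1⊕0⊕1⊕1⊕0⊕1⊕1⊕1⊕0⊕0⊕0⊕0⊕1⊕0⊕1 = 0
p16 (pos 16,17,18,19,20,21,22,23,24,25,26,27,28,29,30,31): XOR of data positions = 1⊕1⊕1⊕1⊕0⊕1⊕0⊕1⊕0⊕0⊕0⊕0⊕1⊕0⊕1 = 0
Codeword: 0100100010110110111101010000101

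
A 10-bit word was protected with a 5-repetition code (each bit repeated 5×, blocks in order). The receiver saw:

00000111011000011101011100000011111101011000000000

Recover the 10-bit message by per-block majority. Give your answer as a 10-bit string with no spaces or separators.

Block 1 (00000): 0 ones → 0
Block 2 (11101): 4 ones → 1
Block 3 (10000): 1 one → 0
Block 4 (11101): 4 ones → 1
Block 5 (01110): 3 ones → 1
Block 6 (00000): 0 ones → 0
Block 7 (11111): 5 ones → 1
Block 8 (10101): 3 ones → 1
Block 9 (10000): 1 one → 0
Block 10 (00000): 0 ones → 0

0101101100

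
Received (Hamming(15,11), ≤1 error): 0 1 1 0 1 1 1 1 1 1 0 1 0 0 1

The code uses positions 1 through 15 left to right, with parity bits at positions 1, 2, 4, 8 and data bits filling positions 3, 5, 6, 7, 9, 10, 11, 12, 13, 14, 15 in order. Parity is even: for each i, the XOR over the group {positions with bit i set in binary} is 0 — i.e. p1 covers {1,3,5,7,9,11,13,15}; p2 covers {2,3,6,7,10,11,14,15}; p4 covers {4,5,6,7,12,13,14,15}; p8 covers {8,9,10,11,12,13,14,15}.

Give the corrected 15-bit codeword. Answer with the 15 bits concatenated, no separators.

s1 (pos 1,3,5,7,9,11,13,15): 0⊕1⊕1⊕1⊕1⊕0⊕0⊕1 = 1
s2 (pos 2,3,6,7,10,11,14,15): 1⊕1⊕1⊕1⊕1⊕0⊕0⊕1 = 0
s4 (pos 4,5,6,7,12,13,14,15): 0⊕1⊕1⊕1⊕1⊕0⊕0⊕1 = 1
s8 (pos 8,9,10,11,12,13,14,15): 1⊕1⊕1⊕0⊕1⊕0⊕0⊕1 = 1
Syndrome s8…s1 = 1101 → error at position 13.
Flip position 13: 011011111101001 → 011011111101101

011011111101101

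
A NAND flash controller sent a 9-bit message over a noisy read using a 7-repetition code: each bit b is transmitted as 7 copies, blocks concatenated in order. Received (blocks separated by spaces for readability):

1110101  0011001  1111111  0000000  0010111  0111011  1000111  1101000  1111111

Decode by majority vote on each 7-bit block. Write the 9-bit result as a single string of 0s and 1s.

Block 1 (1110101): 5 ones → 1
Block 2 (0011001): 3 ones → 0
Block 3 (1111111): 7 ones → 1
Block 4 (0000000): 0 ones → 0
Block 5 (0010111): 4 ones → 1
Block 6 (0111011): 5 ones → 1
Block 7 (1000111): 4 ones → 1
Block 8 (1101000): 3 ones → 0
Block 9 (1111111): 7 ones → 1

101011101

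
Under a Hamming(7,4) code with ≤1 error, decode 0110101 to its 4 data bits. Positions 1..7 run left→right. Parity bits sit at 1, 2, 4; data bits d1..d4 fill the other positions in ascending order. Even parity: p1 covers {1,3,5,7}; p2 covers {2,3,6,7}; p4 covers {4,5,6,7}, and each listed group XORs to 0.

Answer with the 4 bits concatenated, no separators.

s1 (pos 1,3,5,7): 0⊕1⊕1⊕1 = 1
s2 (pos 2,3,6,7): 1⊕1⊕0⊕1 = 1
s4 (pos 4,5,6,7): 0⊕1⊕0⊕1 = 0
Syndrome s4…s1 = 011 → error at position 3.
Flip position 3: 0110101 → 0100101
Read data bits from positions 3,5,6,7: 0101

0101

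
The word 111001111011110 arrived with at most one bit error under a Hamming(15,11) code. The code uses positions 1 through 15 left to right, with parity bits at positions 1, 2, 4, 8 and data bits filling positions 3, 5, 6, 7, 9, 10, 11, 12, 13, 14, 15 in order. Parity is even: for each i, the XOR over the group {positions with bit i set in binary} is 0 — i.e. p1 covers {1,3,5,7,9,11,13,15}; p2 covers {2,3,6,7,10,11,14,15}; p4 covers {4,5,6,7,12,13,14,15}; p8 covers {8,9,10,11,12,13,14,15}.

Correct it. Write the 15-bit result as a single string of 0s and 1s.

111101111011110

s1 (pos 1,3,5,7,9,11,13,15): 1⊕1⊕0⊕1⊕1⊕1⊕1⊕0 = 0
s2 (pos 2,3,6,7,10,11,14,15): 1⊕1⊕1⊕1⊕0⊕1⊕1⊕0 = 0
s4 (pos 4,5,6,7,12,13,14,15): 0⊕0⊕1⊕1⊕1⊕1⊕1⊕0 = 1
s8 (pos 8,9,10,11,12,13,14,15): 1⊕1⊕0⊕1⊕1⊕1⊕1⊕0 = 0
Syndrome s8…s1 = 0100 → error at position 4.
Flip position 4: 111001111011110 → 111101111011110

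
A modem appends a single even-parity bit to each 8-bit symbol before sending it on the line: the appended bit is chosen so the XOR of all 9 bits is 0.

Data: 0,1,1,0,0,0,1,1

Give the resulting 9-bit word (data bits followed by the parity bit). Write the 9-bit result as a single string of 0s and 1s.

011000110

XOR of the 8 data bits: 0⊕1⊕1⊕0⊕0⊕0⊕1⊕1 = 0
Parity bit = 0 (so all 9 bits XOR to 0).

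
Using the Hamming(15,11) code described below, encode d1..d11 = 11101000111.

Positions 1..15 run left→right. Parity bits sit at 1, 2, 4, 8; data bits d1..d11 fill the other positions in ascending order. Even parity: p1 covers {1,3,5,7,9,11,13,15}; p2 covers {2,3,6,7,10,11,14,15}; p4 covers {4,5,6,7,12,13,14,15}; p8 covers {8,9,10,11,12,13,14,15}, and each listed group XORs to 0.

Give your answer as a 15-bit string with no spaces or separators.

Place data at non-parity positions: p1 p2 1 p4 1 1 0 p8 1 0 0 0 1 1 1
p1 (pos 1,3,5,7,9,11,13,15): XOR of data positions = 1⊕1⊕0⊕1⊕0⊕1⊕1 = 1
p2 (pos 2,3,6,7,10,11,14,15): XOR of data positions = 1⊕1⊕0⊕0⊕0⊕1⊕1 = 0
p4 (pos 4,5,6,7,12,13,14,15): XOR of data positions = 1⊕1⊕0⊕0⊕1⊕1⊕1 = 1
p8 (pos 8,9,10,11,12,13,14,15): XOR of data positions = 1⊕0⊕0⊕0⊕1⊕1⊕1 = 0
Codeword: 101111001000111

101111001000111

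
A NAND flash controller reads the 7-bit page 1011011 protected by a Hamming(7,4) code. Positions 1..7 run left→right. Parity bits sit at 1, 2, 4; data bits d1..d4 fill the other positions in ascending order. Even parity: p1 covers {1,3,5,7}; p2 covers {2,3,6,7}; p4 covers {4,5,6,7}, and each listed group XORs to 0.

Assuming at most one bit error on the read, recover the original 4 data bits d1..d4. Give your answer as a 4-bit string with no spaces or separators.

1010

s1 (pos 1,3,5,7): 1⊕1⊕0⊕1 = 1
s2 (pos 2,3,6,7): 0⊕1⊕1⊕1 = 1
s4 (pos 4,5,6,7): 1⊕0⊕1⊕1 = 1
Syndrome s4…s1 = 111 → error at position 7.
Flip position 7: 1011011 → 1011010
Read data bits from positions 3,5,6,7: 1010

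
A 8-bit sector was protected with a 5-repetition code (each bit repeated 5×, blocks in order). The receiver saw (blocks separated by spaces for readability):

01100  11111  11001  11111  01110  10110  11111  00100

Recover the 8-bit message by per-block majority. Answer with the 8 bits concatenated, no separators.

Block 1 (01100): 2 ones → 0
Block 2 (11111): 5 ones → 1
Block 3 (11001): 3 ones → 1
Block 4 (11111): 5 ones → 1
Block 5 (01110): 3 ones → 1
Block 6 (10110): 3 ones → 1
Block 7 (11111): 5 ones → 1
Block 8 (00100): 1 one → 0

01111110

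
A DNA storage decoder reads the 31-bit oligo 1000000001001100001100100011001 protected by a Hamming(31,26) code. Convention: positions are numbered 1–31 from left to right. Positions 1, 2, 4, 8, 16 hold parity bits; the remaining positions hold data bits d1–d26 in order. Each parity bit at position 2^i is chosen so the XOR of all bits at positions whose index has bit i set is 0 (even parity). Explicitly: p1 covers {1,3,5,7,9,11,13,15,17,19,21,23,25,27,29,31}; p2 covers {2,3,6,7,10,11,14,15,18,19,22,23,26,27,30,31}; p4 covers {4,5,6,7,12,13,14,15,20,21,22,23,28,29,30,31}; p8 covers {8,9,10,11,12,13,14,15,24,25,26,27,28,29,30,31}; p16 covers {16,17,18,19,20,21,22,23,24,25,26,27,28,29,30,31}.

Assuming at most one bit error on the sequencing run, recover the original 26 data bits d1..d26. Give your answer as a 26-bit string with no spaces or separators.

s1 (pos 1,3,5,7,9,11,13,15,17,19,21,23,25,27,29,31): 1⊕0⊕0⊕0⊕0⊕0⊕1⊕0⊕0⊕1⊕0⊕1⊕0⊕1⊕0⊕1 = 0
s2 (pos 2,3,6,7,10,11,14,15,18,19,22,23,26,27,30,31): 0⊕0⊕0⊕0⊕1⊕0⊕1⊕0⊕0⊕1⊕0⊕1⊕0⊕1⊕0⊕1 = 0
s4 (pos 4,5,6,7,12,13,14,15,20,21,22,23,28,29,30,31): 0⊕0⊕0⊕0⊕0⊕1⊕1⊕0⊕1⊕0⊕0⊕1⊕1⊕0⊕0⊕1 = 0
s8 (pos 8,9,10,11,12,13,14,15,24,25,26,27,28,29,30,31): 0⊕0⊕1⊕0⊕0⊕1⊕1⊕0⊕0⊕0⊕0⊕1⊕1⊕0⊕0⊕1 = 0
s16 (pos 16,17,18,19,20,21,22,23,24,25,26,27,28,29,30,31): 0⊕0⊕0⊕1⊕1⊕0⊕0⊕1⊕0⊕0⊕0⊕1⊕1⊕0⊕0⊕1 = 0
Syndrome s16…s1 = 00000 → no error.
Read data bits from positions 3,5,6,7,9,10,11,12,13,14,15,17,18,19,20,21,22,23,24,25,26,27,28,29,30,31: 00000100110001100100011001

00000100110001100100011001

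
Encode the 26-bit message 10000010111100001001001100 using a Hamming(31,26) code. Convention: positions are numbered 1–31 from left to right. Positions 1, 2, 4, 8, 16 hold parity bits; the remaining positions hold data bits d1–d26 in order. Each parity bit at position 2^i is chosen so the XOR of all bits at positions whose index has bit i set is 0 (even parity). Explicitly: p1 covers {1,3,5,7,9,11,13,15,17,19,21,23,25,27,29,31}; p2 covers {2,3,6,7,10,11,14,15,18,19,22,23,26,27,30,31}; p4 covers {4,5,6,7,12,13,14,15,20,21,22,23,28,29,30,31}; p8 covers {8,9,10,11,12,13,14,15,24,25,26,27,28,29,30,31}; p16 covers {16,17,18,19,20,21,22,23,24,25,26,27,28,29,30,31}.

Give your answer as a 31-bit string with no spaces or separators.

Place data at non-parity positions: p1 p2 1 p4 0 0 0 p8 0 0 1 0 1 1 1 p16 1 0 0 0 0 1 0 0 1 0 0 1 1 0 0
p1 (pos 1,3,5,7,9,11,13,15,17,19,21,23,25,27,29,31): XOR of data positions = 1⊕0⊕0⊕0⊕1⊕1⊕1⊕1⊕0⊕0⊕0⊕1⊕0⊕1⊕0 = 1
p2 (pos 2,3,6,7,10,11,14,15,18,19,22,23,26,27,30,31): XOR of data positions = 1⊕0⊕0⊕0⊕1⊕1⊕1⊕0⊕0⊕1⊕0⊕0⊕0⊕0⊕0 = 1
p4 (pos 4,5,6,7,12,13,14,15,20,21,22,23,28,29,30,31): XOR of data positions = 0⊕0⊕0⊕0⊕1⊕1⊕1⊕0⊕0⊕1⊕0⊕1⊕1⊕0⊕0 = 0
p8 (pos 8,9,10,11,12,13,14,15,24,25,26,27,28,29,30,31): XOR of data positions = 0⊕0⊕1⊕0⊕1⊕1⊕1⊕0⊕1⊕0⊕0⊕1⊕1⊕0⊕0 = 1
p16 (pos 16,17,18,19,20,21,22,23,24,25,26,27,28,29,30,31): XOR of data positions = 1⊕0⊕0⊕0⊕0⊕1⊕0⊕0⊕1⊕0⊕0⊕1⊕1⊕0⊕0 = 1
Codeword: 1110000100101111100001001001100

1110000100101111100001001001100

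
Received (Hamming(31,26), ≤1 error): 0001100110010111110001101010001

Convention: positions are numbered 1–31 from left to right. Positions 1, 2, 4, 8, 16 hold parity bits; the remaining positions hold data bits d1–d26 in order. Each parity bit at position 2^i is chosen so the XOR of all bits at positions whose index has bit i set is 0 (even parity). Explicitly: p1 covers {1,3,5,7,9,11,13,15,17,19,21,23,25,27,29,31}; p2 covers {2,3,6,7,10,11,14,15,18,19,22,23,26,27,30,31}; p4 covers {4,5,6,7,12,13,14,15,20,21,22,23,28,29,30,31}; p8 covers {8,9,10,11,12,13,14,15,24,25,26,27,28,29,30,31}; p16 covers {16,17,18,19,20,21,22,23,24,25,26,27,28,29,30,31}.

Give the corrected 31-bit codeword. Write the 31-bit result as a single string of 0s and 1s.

0101100110010111110001101010001

s1 (pos 1,3,5,7,9,11,13,15,17,19,21,23,25,27,29,31): 0⊕0⊕1⊕0⊕1⊕0⊕0⊕1⊕1⊕0⊕0⊕1⊕1⊕1⊕0⊕1 = 0
s2 (pos 2,3,6,7,10,11,14,15,18,19,22,23,26,27,30,31): 0⊕0⊕0⊕0⊕0⊕0⊕1⊕1⊕1⊕0⊕1⊕1⊕0⊕1⊕0⊕1 = 1
s4 (pos 4,5,6,7,12,13,14,15,20,21,22,23,28,29,30,31): 1⊕1⊕0⊕0⊕1⊕0⊕1⊕1⊕0⊕0⊕1⊕1⊕0⊕0⊕0⊕1 = 0
s8 (pos 8,9,10,11,12,13,14,15,24,25,26,27,28,29,30,31): 1⊕1⊕0⊕0⊕1⊕0⊕1⊕1⊕0⊕1⊕0⊕1⊕0⊕0⊕0⊕1 = 0
s16 (pos 16,17,18,19,20,21,22,23,24,25,26,27,28,29,30,31): 1⊕1⊕1⊕0⊕0⊕0⊕1⊕1⊕0⊕1⊕0⊕1⊕0⊕0⊕0⊕1 = 0
Syndrome s16…s1 = 00010 → error at position 2.
Flip position 2: 0001100110010111110001101010001 → 0101100110010111110001101010001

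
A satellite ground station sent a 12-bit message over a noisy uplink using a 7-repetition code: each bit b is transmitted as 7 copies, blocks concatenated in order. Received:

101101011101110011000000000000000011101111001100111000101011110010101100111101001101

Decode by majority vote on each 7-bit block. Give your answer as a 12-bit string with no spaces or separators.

Block 1 (1011010): 4 ones → 1
Block 2 (1110111): 6 ones → 1
Block 3 (0011000): 2 ones → 0
Block 4 (0000000): 0 ones → 0
Block 5 (0000001): 1 one → 0
Block 6 (1101111): 6 ones → 1
Block 7 (0011001): 3 ones → 0
Block 8 (1100010): 3 ones → 0
Block 9 (1011110): 5 ones → 1
Block 10 (0101011): 4 ones → 1
Block 11 (0011110): 4 ones → 1
Block 12 (1001101): 4 ones → 1

110001001111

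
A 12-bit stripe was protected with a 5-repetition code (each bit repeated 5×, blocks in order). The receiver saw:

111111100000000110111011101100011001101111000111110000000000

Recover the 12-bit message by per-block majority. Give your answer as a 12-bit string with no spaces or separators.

100110010100

Block 1 (11111): 5 ones → 1
Block 2 (11000): 2 ones → 0
Block 3 (00000): 0 ones → 0
Block 4 (11011): 4 ones → 1
Block 5 (10111): 4 ones → 1
Block 6 (01100): 2 ones → 0
Block 7 (01100): 2 ones → 0
Block 8 (11011): 4 ones → 1
Block 9 (11000): 2 ones → 0
Block 10 (11111): 5 ones → 1
Block 11 (00000): 0 ones → 0
Block 12 (00000): 0 ones → 0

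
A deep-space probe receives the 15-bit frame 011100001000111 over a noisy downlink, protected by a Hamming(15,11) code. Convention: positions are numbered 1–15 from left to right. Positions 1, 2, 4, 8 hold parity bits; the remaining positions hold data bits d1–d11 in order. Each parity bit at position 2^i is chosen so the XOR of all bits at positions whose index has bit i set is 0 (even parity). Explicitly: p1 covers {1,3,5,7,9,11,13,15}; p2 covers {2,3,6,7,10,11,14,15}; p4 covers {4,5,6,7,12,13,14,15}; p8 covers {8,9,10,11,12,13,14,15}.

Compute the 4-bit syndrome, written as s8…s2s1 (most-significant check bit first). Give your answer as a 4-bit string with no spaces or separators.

s1 (pos 1,3,5,7,9,11,13,15): 0⊕1⊕0⊕0⊕1⊕0⊕1⊕1 = 0
s2 (pos 2,3,6,7,10,11,14,15): 1⊕1⊕0⊕0⊕0⊕0⊕1⊕1 = 0
s4 (pos 4,5,6,7,12,13,14,15): 1⊕0⊕0⊕0⊕0⊕1⊕1⊕1 = 0
s8 (pos 8,9,10,11,12,13,14,15): 0⊕1⊕0⊕0⊕0⊕1⊕1⊕1 = 0
Syndrome s8…s1 = 0000 → no error.

0000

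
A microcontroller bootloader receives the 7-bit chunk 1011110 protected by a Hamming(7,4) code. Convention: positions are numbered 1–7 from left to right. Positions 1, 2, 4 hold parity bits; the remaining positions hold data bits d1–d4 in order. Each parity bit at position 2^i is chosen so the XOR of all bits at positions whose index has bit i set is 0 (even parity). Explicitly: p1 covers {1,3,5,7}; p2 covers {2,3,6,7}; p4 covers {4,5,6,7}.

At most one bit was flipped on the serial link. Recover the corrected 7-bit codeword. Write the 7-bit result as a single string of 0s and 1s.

s1 (pos 1,3,5,7): 1⊕1⊕1⊕0 = 1
s2 (pos 2,3,6,7): 0⊕1⊕1⊕0 = 0
s4 (pos 4,5,6,7): 1⊕1⊕1⊕0 = 1
Syndrome s4…s1 = 101 → error at position 5.
Flip position 5: 1011110 → 1011010

1011010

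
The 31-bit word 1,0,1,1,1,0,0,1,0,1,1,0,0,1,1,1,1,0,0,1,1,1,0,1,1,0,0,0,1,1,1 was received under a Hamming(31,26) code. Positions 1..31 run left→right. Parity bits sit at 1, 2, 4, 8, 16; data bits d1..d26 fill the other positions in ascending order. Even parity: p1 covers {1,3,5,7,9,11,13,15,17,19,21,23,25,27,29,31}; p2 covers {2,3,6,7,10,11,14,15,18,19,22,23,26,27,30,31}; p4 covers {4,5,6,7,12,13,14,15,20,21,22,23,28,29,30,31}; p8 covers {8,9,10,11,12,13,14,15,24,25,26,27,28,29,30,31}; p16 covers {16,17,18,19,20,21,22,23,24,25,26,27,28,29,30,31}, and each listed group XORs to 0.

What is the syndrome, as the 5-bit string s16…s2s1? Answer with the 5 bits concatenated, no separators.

s1 (pos 1,3,5,7,9,11,13,15,17,19,21,23,25,27,29,31): 1⊕1⊕1⊕0⊕0⊕1⊕0⊕1⊕1⊕0⊕1⊕0⊕1⊕0⊕1⊕1 = 0
s2 (pos 2,3,6,7,10,11,14,15,18,19,22,23,26,27,30,31): 0⊕1⊕0⊕0⊕1⊕1⊕1⊕1⊕0⊕0⊕1⊕0⊕0⊕0⊕1⊕1 = 0
s4 (pos 4,5,6,7,12,13,14,15,20,21,22,23,28,29,30,31): 1⊕1⊕0⊕0⊕0⊕0⊕1⊕1⊕1⊕1⊕1⊕0⊕0⊕1⊕1⊕1 = 0
s8 (pos 8,9,10,11,12,13,14,15,24,25,26,27,28,29,30,31): 1⊕0⊕1⊕1⊕0⊕0⊕1⊕1⊕1⊕1⊕0⊕0⊕0⊕1⊕1⊕1 = 0
s16 (pos 16,17,18,19,20,21,22,23,24,25,26,27,28,29,30,31): 1⊕1⊕0⊕0⊕1⊕1⊕1⊕0⊕1⊕1⊕0⊕0⊕0⊕1⊕1⊕1 = 0
Syndrome s16…s1 = 00000 → no error.

00000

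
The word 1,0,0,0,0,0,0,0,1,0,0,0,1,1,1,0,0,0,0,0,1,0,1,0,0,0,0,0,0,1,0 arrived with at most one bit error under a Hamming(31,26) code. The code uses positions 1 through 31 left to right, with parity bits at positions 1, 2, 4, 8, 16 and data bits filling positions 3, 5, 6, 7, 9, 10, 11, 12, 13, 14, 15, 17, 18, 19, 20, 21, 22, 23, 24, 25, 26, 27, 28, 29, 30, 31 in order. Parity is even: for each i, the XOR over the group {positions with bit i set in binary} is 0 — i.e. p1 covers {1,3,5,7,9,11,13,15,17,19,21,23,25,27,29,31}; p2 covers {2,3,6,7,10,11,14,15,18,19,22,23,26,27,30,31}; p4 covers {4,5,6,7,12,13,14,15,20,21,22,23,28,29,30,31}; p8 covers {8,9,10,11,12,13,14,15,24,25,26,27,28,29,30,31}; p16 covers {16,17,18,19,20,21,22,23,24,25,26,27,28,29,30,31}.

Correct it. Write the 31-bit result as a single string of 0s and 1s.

1000000010001110000010110000010

s1 (pos 1,3,5,7,9,11,13,15,17,19,21,23,25,27,29,31): 1⊕0⊕0⊕0⊕1⊕0⊕1⊕1⊕0⊕0⊕1⊕1⊕0⊕0⊕0⊕0 = 0
s2 (pos 2,3,6,7,10,11,14,15,18,19,22,23,26,27,30,31): 0⊕0⊕0⊕0⊕0⊕0⊕1⊕1⊕0⊕0⊕0⊕1⊕0⊕0⊕1⊕0 = 0
s4 (pos 4,5,6,7,12,13,14,15,20,21,22,23,28,29,30,31): 0⊕0⊕0⊕0⊕0⊕1⊕1⊕1⊕0⊕1⊕0⊕1⊕0⊕0⊕1⊕0 = 0
s8 (pos 8,9,10,11,12,13,14,15,24,25,26,27,28,29,30,31): 0⊕1⊕0⊕0⊕0⊕1⊕1⊕1⊕0⊕0⊕0⊕0⊕0⊕0⊕1⊕0 = 1
s16 (pos 16,17,18,19,20,21,22,23,24,25,26,27,28,29,30,31): 0⊕0⊕0⊕0⊕0⊕1⊕0⊕1⊕0⊕0⊕0⊕0⊕0⊕0⊕1⊕0 = 1
Syndrome s16…s1 = 11000 → error at position 24.
Flip position 24: 1000000010001110000010100000010 → 1000000010001110000010110000010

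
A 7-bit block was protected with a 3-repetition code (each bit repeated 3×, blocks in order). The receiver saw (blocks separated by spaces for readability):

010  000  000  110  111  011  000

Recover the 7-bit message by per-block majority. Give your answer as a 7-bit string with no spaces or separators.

Block 1 (010): 1 one → 0
Block 2 (000): 0 ones → 0
Block 3 (000): 0 ones → 0
Block 4 (110): 2 ones → 1
Block 5 (111): 3 ones → 1
Block 6 (011): 2 ones → 1
Block 7 (000): 0 ones → 0

0001110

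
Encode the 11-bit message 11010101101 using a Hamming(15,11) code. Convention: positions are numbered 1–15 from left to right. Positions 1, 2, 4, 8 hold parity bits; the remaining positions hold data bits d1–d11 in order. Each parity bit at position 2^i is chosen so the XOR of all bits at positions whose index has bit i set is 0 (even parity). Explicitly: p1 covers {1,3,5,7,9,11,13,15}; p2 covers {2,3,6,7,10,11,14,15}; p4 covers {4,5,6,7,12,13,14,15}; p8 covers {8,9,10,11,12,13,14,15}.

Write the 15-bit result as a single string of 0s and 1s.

Place data at non-parity positions: p1 p2 1 p4 1 0 1 p8 0 1 0 1 1 0 1
p1 (pos 1,3,5,7,9,11,13,15): XOR of data positions = 1⊕1⊕1⊕0⊕0⊕1⊕1 = 1
p2 (pos 2,3,6,7,10,11,14,15): XOR of data positions = 1⊕0⊕1⊕1⊕0⊕0⊕1 = 0
p4 (pos 4,5,6,7,12,13,14,15): XOR of data positions = 1⊕0⊕1⊕1⊕1⊕0⊕1 = 1
p8 (pos 8,9,10,11,12,13,14,15): XOR of data positions = 0⊕1⊕0⊕1⊕1⊕0⊕1 = 0
Codeword: 101110100101101

101110100101101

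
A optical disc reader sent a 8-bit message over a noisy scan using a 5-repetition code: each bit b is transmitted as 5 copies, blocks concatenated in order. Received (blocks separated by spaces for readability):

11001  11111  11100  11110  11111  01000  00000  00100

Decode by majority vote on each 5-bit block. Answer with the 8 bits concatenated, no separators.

Block 1 (11001): 3 ones → 1
Block 2 (11111): 5 ones → 1
Block 3 (11100): 3 ones → 1
Block 4 (11110): 4 ones → 1
Block 5 (11111): 5 ones → 1
Block 6 (01000): 1 one → 0
Block 7 (00000): 0 ones → 0
Block 8 (00100): 1 one → 0

11111000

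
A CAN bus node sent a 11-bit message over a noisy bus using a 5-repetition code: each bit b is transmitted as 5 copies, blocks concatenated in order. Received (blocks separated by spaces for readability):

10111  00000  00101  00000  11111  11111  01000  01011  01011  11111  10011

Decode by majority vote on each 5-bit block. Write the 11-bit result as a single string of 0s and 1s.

10001101111

Block 1 (10111): 4 ones → 1
Block 2 (00000): 0 ones → 0
Block 3 (00101): 2 ones → 0
Block 4 (00000): 0 ones → 0
Block 5 (11111): 5 ones → 1
Block 6 (11111): 5 ones → 1
Block 7 (01000): 1 one → 0
Block 8 (01011): 3 ones → 1
Block 9 (01011): 3 ones → 1
Block 10 (11111): 5 ones → 1
Block 11 (10011): 3 ones → 1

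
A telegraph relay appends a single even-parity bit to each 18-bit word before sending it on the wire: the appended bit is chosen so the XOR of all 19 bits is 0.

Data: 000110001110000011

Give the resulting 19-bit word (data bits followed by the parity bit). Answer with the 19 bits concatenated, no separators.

0001100011100000111

XOR of the 18 data bits: 0⊕0⊕0⊕1⊕1⊕0⊕0⊕0⊕1⊕1⊕1⊕0⊕0⊕0⊕0⊕0⊕1⊕1 = 1
Parity bit = 1 (so all 19 bits XOR to 0).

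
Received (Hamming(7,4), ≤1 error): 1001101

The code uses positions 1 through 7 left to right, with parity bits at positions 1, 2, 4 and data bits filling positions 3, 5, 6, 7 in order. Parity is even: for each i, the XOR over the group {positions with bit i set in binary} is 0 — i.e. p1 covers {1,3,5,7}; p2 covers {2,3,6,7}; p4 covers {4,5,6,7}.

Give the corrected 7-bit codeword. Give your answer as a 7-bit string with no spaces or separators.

s1 (pos 1,3,5,7): 1⊕0⊕1⊕1 = 1
s2 (pos 2,3,6,7): 0⊕0⊕0⊕1 = 1
s4 (pos 4,5,6,7): 1⊕1⊕0⊕1 = 1
Syndrome s4…s1 = 111 → error at position 7.
Flip position 7: 1001101 → 1001100

1001100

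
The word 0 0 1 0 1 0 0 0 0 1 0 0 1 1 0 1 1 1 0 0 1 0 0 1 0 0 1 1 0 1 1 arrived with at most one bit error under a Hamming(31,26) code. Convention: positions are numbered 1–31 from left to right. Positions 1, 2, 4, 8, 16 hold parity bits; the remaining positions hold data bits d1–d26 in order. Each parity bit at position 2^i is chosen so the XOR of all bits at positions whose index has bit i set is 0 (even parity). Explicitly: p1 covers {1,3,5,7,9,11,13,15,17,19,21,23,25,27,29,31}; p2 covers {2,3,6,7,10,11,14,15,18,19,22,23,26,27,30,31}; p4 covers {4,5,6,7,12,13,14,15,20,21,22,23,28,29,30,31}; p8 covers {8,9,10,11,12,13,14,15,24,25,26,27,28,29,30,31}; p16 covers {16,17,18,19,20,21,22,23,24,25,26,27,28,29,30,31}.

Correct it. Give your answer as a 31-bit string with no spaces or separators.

s1 (pos 1,3,5,7,9,11,13,15,17,19,21,23,25,27,29,31): 0⊕1⊕1⊕0⊕0⊕0⊕1⊕0⊕1⊕0⊕1⊕0⊕0⊕1⊕0⊕1 = 1
s2 (pos 2,3,6,7,10,11,14,15,18,19,22,23,26,27,30,31): 0⊕1⊕0⊕0⊕1⊕0⊕1⊕0⊕1⊕0⊕0⊕0⊕0⊕1⊕1⊕1 = 1
s4 (pos 4,5,6,7,12,13,14,15,20,21,22,23,28,29,30,31): 0⊕1⊕0⊕0⊕0⊕1⊕1⊕0⊕0⊕1⊕0⊕0⊕1⊕0⊕1⊕1 = 1
s8 (pos 8,9,10,11,12,13,14,15,24,25,26,27,28,29,30,31): 0⊕0⊕1⊕0⊕0⊕1⊕1⊕0⊕1⊕0⊕0⊕1⊕1⊕0⊕1⊕1 = 0
s16 (pos 16,17,18,19,20,21,22,23,24,25,26,27,28,29,30,31): 1⊕1⊕1⊕0⊕0⊕1⊕0⊕0⊕1⊕0⊕0⊕1⊕1⊕0⊕1⊕1 = 1
Syndrome s16…s1 = 10111 → error at position 23.
Flip position 23: 0010100001001101110010010011011 → 0010100001001101110010110011011

0010100001001101110010110011011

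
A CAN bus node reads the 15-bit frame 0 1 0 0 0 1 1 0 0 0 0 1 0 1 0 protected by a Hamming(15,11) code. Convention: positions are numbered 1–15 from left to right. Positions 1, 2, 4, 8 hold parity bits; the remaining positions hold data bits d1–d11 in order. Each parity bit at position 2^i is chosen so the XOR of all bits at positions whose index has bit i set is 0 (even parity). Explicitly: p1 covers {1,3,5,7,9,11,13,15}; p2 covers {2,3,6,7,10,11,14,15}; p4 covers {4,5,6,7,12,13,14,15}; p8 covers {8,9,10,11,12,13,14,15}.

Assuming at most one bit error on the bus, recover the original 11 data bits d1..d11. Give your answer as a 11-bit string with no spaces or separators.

s1 (pos 1,3,5,7,9,11,13,15): 0⊕0⊕0⊕1⊕0⊕0⊕0⊕0 = 1
s2 (pos 2,3,6,7,10,11,14,15): 1⊕0⊕1⊕1⊕0⊕0⊕1⊕0 = 0
s4 (pos 4,5,6,7,12,13,14,15): 0⊕0⊕1⊕1⊕1⊕0⊕1⊕0 = 0
s8 (pos 8,9,10,11,12,13,14,15): 0⊕0⊕0⊕0⊕1⊕0⊕1⊕0 = 0
Syndrome s8…s1 = 0001 → error at position 1.
Flip position 1: 010001100001010 → 110001100001010
Read data bits from positions 3,5,6,7,9,10,11,12,13,14,15: 00110001010

00110001010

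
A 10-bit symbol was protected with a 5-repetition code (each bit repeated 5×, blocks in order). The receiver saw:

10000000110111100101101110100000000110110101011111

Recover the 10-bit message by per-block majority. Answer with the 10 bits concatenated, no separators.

0010100101

Block 1 (10000): 1 one → 0
Block 2 (00011): 2 ones → 0
Block 3 (01111): 4 ones → 1
Block 4 (00101): 2 ones → 0
Block 5 (10111): 4 ones → 1
Block 6 (01000): 1 one → 0
Block 7 (00000): 0 ones → 0
Block 8 (11011): 4 ones → 1
Block 9 (01010): 2 ones → 0
Block 10 (11111): 5 ones → 1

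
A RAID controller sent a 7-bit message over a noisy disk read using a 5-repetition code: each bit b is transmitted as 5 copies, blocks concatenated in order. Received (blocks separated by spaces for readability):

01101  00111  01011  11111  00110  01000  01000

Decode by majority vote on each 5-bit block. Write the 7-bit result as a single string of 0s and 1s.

1111000

Block 1 (01101): 3 ones → 1
Block 2 (00111): 3 ones → 1
Block 3 (01011): 3 ones → 1
Block 4 (11111): 5 ones → 1
Block 5 (00110): 2 ones → 0
Block 6 (01000): 1 one → 0
Block 7 (01000): 1 one → 0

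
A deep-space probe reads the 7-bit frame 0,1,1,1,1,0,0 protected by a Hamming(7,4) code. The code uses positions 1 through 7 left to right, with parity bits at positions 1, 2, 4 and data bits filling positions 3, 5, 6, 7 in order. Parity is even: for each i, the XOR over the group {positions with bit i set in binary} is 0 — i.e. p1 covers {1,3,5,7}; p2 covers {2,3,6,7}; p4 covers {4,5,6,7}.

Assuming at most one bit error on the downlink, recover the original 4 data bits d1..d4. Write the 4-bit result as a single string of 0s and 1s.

1100

s1 (pos 1,3,5,7): 0⊕1⊕1⊕0 = 0
s2 (pos 2,3,6,7): 1⊕1⊕0⊕0 = 0
s4 (pos 4,5,6,7): 1⊕1⊕0⊕0 = 0
Syndrome s4…s1 = 000 → no error.
Read data bits from positions 3,5,6,7: 1100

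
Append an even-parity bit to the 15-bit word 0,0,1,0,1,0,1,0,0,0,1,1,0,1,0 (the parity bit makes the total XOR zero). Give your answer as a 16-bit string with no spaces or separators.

XOR of the 15 data bits: 0⊕0⊕1⊕0⊕1⊕0⊕1⊕0⊕0⊕0⊕1⊕1⊕0⊕1⊕0 = 0
Parity bit = 0 (so all 16 bits XOR to 0).

0010101000110100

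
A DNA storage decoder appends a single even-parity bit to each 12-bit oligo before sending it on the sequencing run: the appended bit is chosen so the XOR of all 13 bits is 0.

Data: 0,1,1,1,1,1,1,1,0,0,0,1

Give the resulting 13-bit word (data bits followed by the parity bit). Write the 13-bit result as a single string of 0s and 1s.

0111111100010

XOR of the 12 data bits: 0⊕1⊕1⊕1⊕1⊕1⊕1⊕1⊕0⊕0⊕0⊕1 = 0
Parity bit = 0 (so all 13 bits XOR to 0).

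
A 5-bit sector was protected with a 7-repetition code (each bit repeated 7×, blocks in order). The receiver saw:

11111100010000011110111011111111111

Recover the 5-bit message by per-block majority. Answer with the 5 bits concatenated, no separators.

10111

Block 1 (1111110): 6 ones → 1
Block 2 (0010000): 1 one → 0
Block 3 (0111101): 5 ones → 1
Block 4 (1101111): 6 ones → 1
Block 5 (1111111): 7 ones → 1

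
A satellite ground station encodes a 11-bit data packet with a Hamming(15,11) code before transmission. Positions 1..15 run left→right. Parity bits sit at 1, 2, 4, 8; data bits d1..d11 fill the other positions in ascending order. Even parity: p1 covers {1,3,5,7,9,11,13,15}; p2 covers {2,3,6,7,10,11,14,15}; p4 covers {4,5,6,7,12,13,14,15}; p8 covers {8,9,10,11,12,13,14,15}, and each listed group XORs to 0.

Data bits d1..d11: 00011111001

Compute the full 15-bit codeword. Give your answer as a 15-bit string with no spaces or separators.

Place data at non-parity positions: p1 p2 0 p4 0 0 1 p8 1 1 1 1 0 0 1
p1 (pos 1,3,5,7,9,11,13,15): XOR of data positions = 0⊕0⊕1⊕1⊕1⊕0⊕1 = 0
p2 (pos 2,3,6,7,10,11,14,15): XOR of data positions = 0⊕0⊕1⊕1⊕1⊕0⊕1 = 0
p4 (pos 4,5,6,7,12,13,14,15): XOR of data positions = 0⊕0⊕1⊕1⊕0⊕0⊕1 = 1
p8 (pos 8,9,10,11,12,13,14,15): XOR of data positions = 1⊕1⊕1⊕1⊕0⊕0⊕1 = 1
Codeword: 000100111111001

000100111111001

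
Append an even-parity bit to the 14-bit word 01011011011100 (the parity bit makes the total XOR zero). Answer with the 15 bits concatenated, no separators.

010110110111000

XOR of the 14 data bits: 0⊕1⊕0⊕1⊕1⊕0⊕1⊕1⊕0⊕1⊕1⊕1⊕0⊕0 = 0
Parity bit = 0 (so all 15 bits XOR to 0).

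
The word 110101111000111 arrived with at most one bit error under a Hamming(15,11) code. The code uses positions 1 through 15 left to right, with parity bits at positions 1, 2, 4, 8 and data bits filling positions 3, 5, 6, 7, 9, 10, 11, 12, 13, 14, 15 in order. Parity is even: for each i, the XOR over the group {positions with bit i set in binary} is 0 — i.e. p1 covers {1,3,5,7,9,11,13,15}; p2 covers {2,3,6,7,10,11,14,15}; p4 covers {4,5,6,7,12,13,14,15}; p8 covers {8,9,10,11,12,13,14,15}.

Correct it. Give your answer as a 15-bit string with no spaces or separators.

110101111010111

s1 (pos 1,3,5,7,9,11,13,15): 1⊕0⊕0⊕1⊕1⊕0⊕1⊕1 = 1
s2 (pos 2,3,6,7,10,11,14,15): 1⊕0⊕1⊕1⊕0⊕0⊕1⊕1 = 1
s4 (pos 4,5,6,7,12,13,14,15): 1⊕0⊕1⊕1⊕0⊕1⊕1⊕1 = 0
s8 (pos 8,9,10,11,12,13,14,15): 1⊕1⊕0⊕0⊕0⊕1⊕1⊕1 = 1
Syndrome s8…s1 = 1011 → error at position 11.
Flip position 11: 110101111000111 → 110101111010111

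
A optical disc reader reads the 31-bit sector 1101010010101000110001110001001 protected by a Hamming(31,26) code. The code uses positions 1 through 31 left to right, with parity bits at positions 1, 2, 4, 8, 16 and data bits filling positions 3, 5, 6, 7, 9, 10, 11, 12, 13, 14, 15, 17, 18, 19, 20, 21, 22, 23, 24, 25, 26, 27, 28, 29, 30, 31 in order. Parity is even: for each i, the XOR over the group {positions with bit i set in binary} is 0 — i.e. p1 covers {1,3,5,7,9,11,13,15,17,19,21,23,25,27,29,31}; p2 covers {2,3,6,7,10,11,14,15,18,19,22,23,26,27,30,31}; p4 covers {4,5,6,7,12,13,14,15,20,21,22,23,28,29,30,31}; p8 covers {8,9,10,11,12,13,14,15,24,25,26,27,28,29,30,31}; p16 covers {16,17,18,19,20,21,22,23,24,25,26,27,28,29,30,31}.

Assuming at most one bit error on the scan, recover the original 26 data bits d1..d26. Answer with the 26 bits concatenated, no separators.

00101010100110001010001001

s1 (pos 1,3,5,7,9,11,13,15,17,19,21,23,25,27,29,31): 1⊕0⊕0⊕0⊕1⊕1⊕1⊕0⊕1⊕0⊕0⊕1⊕0⊕0⊕0⊕1 = 1
s2 (pos 2,3,6,7,10,11,14,15,18,19,22,23,26,27,30,31): 1⊕0⊕1⊕0⊕0⊕1⊕0⊕0⊕1⊕0⊕1⊕1⊕0⊕0⊕0⊕1 = 1
s4 (pos 4,5,6,7,12,13,14,15,20,21,22,23,28,29,30,31): 1⊕0⊕1⊕0⊕0⊕1⊕0⊕0⊕0⊕0⊕1⊕1⊕1⊕0⊕0⊕1 = 1
s8 (pos 8,9,10,11,12,13,14,15,24,25,26,27,28,29,30,31): 0⊕1⊕0⊕1⊕0⊕1⊕0⊕0⊕1⊕0⊕0⊕0⊕1⊕0⊕0⊕1 = 0
s16 (pos 16,17,18,19,20,21,22,23,24,25,26,27,28,29,30,31): 0⊕1⊕1⊕0⊕0⊕0⊕1⊕1⊕1⊕0⊕0⊕0⊕1⊕0⊕0⊕1 = 1
Syndrome s16…s1 = 10111 → error at position 23.
Flip position 23: 1101010010101000110001110001001 → 1101010010101000110001010001001
Read data bits from positions 3,5,6,7,9,10,11,12,13,14,15,17,18,19,20,21,22,23,24,25,26,27,28,29,30,31: 00101010100110001010001001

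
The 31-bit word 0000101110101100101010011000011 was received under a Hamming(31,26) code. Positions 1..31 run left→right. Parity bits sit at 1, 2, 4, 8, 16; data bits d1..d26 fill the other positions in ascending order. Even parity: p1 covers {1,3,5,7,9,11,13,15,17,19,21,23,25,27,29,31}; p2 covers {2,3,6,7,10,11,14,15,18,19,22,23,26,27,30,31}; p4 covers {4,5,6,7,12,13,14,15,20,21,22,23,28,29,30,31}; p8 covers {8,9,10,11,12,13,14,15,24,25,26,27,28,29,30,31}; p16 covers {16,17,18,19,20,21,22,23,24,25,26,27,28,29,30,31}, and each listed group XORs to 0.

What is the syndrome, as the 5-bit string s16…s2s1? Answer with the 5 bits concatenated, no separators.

11100

s1 (pos 1,3,5,7,9,11,13,15,17,19,21,23,25,27,29,31): 0⊕0⊕1⊕1⊕1⊕1⊕1⊕0⊕1⊕1⊕1⊕0⊕1⊕0⊕0⊕1 = 0
s2 (pos 2,3,6,7,10,11,14,15,18,19,22,23,26,27,30,31): 0⊕0⊕0⊕1⊕0⊕1⊕1⊕0⊕0⊕1⊕0⊕0⊕0⊕0⊕1⊕1 = 0
s4 (pos 4,5,6,7,12,13,14,15,20,21,22,23,28,29,30,31): 0⊕1⊕0⊕1⊕0⊕1⊕1⊕0⊕0⊕1⊕0⊕0⊕0⊕0⊕1⊕1 = 1
s8 (pos 8,9,10,11,12,13,14,15,24,25,26,27,28,29,30,31): 1⊕1⊕0⊕1⊕0⊕1⊕1⊕0⊕1⊕1⊕0⊕0⊕0⊕0⊕1⊕1 = 1
s16 (pos 16,17,18,19,20,21,22,23,24,25,26,27,28,29,30,31): 0⊕1⊕0⊕1⊕0⊕1⊕0⊕0⊕1⊕1⊕0⊕0⊕0⊕0⊕1⊕1 = 1
Syndrome s16…s1 = 11100 → error at position 28.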